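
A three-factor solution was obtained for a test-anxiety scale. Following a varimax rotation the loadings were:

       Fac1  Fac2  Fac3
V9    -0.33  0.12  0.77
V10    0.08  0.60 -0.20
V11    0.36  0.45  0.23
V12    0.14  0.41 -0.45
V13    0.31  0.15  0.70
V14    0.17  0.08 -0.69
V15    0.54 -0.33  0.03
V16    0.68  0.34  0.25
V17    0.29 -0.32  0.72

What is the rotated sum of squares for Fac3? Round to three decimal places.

2.436

SS loadings for Fac3 = 0.77² + (-0.20)² + 0.23² + (-0.45)² + 0.70² + (-0.69)² + 0.03² + 0.25² + 0.72² = 0.5929 + 0.0400 + 0.0529 + 0.2025 + 0.4900 + 0.4761 + 0.0009 + 0.0625 + 0.5184 = 2.4362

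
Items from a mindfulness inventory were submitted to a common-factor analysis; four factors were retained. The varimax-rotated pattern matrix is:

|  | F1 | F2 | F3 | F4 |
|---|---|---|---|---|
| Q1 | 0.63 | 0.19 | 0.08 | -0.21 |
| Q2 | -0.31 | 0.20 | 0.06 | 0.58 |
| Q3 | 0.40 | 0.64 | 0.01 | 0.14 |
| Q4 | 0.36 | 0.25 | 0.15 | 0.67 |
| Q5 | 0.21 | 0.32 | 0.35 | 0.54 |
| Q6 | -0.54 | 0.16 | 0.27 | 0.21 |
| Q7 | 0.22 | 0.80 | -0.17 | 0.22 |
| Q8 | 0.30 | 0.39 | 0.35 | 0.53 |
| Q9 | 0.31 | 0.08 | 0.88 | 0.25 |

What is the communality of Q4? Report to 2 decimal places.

0.66

h² = 0.36² + 0.25² + 0.15² + 0.67² = 0.1296 + 0.0625 + 0.0225 + 0.4489 = 0.6635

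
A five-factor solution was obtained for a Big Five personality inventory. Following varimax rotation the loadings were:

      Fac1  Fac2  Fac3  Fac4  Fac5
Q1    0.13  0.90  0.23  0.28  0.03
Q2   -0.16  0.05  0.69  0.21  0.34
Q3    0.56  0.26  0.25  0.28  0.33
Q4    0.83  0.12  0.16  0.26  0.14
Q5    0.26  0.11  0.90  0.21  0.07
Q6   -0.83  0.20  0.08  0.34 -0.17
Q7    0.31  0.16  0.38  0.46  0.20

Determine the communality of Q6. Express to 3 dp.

h² = (-0.83)² + 0.20² + 0.08² + 0.34² + (-0.17)² = 0.6889 + 0.0400 + 0.0064 + 0.1156 + 0.0289 = 0.8798

0.880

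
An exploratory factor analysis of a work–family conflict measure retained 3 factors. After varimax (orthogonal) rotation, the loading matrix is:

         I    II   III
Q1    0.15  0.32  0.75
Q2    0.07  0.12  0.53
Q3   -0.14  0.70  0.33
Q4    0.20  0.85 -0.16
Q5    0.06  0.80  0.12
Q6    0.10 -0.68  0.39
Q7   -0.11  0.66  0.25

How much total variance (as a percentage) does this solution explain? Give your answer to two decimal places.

SS loadings by factor: 0.1127, 2.8673, 1.2069; total = 4.1869.
Total variance with 7 standardized items is 7, so the solution explains 4.1869/7 = 0.5981 = 59.81%.

59.81%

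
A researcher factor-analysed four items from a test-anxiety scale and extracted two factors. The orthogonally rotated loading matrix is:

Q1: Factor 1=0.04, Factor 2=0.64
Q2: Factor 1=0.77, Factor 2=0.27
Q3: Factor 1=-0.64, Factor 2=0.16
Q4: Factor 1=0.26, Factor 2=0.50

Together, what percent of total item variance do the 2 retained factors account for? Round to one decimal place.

SS loadings by factor: 1.0717, 0.7581; total = 1.8298.
Total variance with 4 standardized items is 4, so the solution explains 1.8298/4 = 0.4575 = 45.75%.

45.7%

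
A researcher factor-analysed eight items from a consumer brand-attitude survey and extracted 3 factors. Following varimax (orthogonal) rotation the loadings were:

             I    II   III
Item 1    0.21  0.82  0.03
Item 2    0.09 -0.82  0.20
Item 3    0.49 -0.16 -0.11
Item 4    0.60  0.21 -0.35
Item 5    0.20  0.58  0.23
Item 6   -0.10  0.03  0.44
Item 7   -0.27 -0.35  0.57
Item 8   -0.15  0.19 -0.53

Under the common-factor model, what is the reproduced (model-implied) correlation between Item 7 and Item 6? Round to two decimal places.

0.27

r̂ = Σ λ_i·λ_j across factors = (-0.27)(-0.10) + (-0.35)(0.03) + (0.57)(0.44)
  = +0.0270 -0.0105 +0.2508 = 0.2673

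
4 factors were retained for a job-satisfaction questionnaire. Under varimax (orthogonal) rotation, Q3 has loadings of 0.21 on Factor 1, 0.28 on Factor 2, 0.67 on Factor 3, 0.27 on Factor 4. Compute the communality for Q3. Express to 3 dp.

0.644

h² = 0.21² + 0.28² + 0.67² + 0.27² = 0.0441 + 0.0784 + 0.4489 + 0.0729 = 0.6443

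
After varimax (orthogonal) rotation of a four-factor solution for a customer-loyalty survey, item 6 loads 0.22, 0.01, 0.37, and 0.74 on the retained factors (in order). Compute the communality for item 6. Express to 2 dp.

h² = 0.22² + 0.01² + 0.37² + 0.74² = 0.0484 + 0.0001 + 0.1369 + 0.5476 = 0.7330

0.73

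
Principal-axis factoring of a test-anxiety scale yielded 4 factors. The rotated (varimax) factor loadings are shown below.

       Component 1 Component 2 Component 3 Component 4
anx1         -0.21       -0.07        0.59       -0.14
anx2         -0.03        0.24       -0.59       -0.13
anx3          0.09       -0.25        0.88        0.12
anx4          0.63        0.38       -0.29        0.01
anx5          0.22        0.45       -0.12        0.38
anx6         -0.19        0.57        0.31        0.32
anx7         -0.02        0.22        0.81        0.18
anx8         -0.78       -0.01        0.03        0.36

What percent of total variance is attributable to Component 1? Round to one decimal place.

SS loadings for Component 1 = (-0.21)² + (-0.03)² + 0.09² + 0.63² + 0.22² + (-0.19)² + (-0.02)² + (-0.78)² = 1.1433
With 8 standardized items, total variance = 8. Proportion = 1.1433/8 = 0.1429 → 14.29%.

14.3%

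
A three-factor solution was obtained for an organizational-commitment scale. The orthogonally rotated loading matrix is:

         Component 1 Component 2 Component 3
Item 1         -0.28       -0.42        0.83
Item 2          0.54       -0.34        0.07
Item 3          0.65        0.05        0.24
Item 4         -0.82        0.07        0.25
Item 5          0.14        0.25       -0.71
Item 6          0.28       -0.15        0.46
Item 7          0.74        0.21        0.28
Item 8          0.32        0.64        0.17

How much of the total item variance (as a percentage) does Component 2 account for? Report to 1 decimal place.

SS loadings for Component 2 = (-0.42)² + (-0.34)² + 0.05² + 0.07² + 0.25² + (-0.15)² + 0.21² + 0.64² = 0.8381
With 8 standardized items, total variance = 8. Proportion = 0.8381/8 = 0.1048 → 10.48%.

10.5%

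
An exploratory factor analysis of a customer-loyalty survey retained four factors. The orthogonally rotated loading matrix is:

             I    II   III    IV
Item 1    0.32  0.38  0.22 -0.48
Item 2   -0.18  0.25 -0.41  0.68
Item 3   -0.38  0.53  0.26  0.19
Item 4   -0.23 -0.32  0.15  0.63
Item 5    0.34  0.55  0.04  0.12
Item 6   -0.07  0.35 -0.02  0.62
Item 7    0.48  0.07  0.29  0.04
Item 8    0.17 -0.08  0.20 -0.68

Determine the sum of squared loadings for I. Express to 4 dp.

0.7119

SS loadings for I = 0.32² + (-0.18)² + (-0.38)² + (-0.23)² + 0.34² + (-0.07)² + 0.48² + 0.17² = 0.1024 + 0.0324 + 0.1444 + 0.0529 + 0.1156 + 0.0049 + 0.2304 + 0.0289 = 0.7119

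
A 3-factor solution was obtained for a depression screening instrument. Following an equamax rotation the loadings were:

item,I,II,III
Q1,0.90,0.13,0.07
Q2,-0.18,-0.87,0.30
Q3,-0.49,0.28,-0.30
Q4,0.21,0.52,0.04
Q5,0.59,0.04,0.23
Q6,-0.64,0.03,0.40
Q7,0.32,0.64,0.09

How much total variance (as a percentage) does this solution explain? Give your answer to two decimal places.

SS loadings by factor: 1.9867, 1.5347, 0.4075; total = 3.9289.
Total variance with 7 standardized items is 7, so the solution explains 3.9289/7 = 0.5613 = 56.13%.

56.13%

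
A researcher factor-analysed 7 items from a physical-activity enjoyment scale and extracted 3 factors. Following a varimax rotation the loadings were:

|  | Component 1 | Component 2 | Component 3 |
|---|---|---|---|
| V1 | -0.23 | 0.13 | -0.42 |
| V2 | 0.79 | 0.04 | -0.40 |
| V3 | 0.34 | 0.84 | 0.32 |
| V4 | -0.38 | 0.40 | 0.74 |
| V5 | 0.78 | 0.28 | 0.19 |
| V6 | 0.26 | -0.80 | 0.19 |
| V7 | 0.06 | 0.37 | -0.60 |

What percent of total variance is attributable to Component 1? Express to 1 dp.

23.1%

SS loadings for Component 1 = (-0.23)² + 0.79² + 0.34² + (-0.38)² + 0.78² + 0.26² + 0.06² = 1.6166
With 7 standardized items, total variance = 7. Proportion = 1.6166/7 = 0.2309 → 23.09%.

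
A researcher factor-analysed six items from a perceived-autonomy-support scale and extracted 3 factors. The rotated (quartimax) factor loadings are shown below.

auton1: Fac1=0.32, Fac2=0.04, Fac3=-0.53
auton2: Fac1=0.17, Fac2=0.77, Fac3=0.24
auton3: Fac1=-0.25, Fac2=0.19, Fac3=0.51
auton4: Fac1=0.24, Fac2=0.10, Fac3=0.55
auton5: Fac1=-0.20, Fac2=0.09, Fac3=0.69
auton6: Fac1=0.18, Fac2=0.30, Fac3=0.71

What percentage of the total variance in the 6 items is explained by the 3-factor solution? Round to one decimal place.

SS loadings by factor: 0.3238, 0.7387, 1.8813; total = 2.9438.
Total variance with 6 standardized items is 6, so the solution explains 2.9438/6 = 0.4906 = 49.06%.

49.1%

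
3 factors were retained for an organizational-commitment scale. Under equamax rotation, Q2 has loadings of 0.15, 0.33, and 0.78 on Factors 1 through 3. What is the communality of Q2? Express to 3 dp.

0.740

h² = 0.15² + 0.33² + 0.78² = 0.0225 + 0.1089 + 0.6084 = 0.7398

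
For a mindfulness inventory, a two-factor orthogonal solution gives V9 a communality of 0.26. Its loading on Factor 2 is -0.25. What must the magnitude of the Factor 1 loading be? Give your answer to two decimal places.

Under orthogonal rotation h² = Σλ², so λ_Factor 1² = h² − (0.0625) = 0.26 − 0.0625 = 0.1975.
|λ| = √0.1975 = 0.4444.

0.44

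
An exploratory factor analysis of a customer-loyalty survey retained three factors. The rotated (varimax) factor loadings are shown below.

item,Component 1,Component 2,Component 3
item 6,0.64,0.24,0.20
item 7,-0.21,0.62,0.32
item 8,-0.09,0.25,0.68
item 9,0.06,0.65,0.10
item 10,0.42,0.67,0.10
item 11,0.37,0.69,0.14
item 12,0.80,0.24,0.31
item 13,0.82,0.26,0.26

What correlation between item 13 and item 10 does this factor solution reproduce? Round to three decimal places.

0.545

r̂ = Σ λ_i·λ_j across factors = (0.82)(0.42) + (0.26)(0.67) + (0.26)(0.10)
  = +0.3444 +0.1742 +0.0260 = 0.5446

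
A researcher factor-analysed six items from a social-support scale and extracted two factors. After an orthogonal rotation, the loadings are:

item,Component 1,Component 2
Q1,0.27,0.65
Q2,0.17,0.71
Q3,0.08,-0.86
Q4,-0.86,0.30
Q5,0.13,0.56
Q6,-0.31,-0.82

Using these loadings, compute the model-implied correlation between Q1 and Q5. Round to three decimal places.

0.399

r̂ = Σ λ_i·λ_j across factors = (0.27)(0.13) + (0.65)(0.56)
  = +0.0351 +0.3640 = 0.3991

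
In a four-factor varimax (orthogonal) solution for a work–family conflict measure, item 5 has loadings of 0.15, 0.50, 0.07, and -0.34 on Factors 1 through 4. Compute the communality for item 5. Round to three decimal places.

0.393

h² = 0.15² + 0.50² + 0.07² + (-0.34)² = 0.0225 + 0.2500 + 0.0049 + 0.1156 = 0.3930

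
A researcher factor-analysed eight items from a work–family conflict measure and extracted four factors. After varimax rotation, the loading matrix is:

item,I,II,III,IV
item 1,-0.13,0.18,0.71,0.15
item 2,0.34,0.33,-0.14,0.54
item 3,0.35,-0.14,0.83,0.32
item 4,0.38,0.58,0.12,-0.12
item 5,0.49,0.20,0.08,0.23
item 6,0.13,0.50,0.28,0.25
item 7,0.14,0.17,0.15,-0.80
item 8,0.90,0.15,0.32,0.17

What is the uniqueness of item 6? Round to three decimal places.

h² = 0.13² + 0.50² + 0.28² + 0.25² = 0.0169 + 0.2500 + 0.0784 + 0.0625 = 0.4078
Uniqueness u² = 1 − h² = 1 − 0.4078 = 0.5922

0.592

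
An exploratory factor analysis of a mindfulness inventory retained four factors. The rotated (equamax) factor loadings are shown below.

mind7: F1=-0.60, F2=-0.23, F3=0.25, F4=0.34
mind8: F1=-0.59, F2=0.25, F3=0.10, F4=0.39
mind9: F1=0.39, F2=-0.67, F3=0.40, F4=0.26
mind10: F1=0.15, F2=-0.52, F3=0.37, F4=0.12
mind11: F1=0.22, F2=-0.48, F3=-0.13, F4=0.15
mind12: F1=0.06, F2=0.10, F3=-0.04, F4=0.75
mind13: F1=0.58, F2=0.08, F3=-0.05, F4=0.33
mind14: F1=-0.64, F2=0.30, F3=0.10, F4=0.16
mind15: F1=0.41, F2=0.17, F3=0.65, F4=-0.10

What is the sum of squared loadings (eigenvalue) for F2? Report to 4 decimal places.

1.2004

SS loadings for F2 = (-0.23)² + 0.25² + (-0.67)² + (-0.52)² + (-0.48)² + 0.10² + 0.08² + 0.30² + 0.17² = 0.0529 + 0.0625 + 0.4489 + 0.2704 + 0.2304 + 0.0100 + 0.0064 + 0.0900 + 0.0289 = 1.2004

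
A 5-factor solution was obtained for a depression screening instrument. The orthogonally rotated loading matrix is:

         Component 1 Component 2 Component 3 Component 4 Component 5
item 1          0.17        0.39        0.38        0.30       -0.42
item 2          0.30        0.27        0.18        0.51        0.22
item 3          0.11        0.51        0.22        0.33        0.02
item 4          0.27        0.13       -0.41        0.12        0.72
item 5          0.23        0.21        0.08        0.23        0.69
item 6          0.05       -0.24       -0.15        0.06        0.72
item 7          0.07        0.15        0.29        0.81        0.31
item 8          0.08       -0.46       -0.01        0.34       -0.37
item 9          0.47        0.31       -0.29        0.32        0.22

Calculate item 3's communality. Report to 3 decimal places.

0.430

h² = 0.11² + 0.51² + 0.22² + 0.33² + 0.02² = 0.0121 + 0.2601 + 0.0484 + 0.1089 + 0.0004 = 0.4299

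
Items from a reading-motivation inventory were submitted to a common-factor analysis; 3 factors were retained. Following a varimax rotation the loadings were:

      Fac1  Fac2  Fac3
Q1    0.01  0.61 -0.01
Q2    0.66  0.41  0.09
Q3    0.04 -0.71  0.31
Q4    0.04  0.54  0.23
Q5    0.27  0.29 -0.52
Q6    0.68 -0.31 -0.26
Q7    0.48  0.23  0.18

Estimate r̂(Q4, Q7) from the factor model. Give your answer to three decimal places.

r̂ = Σ λ_i·λ_j across factors = (0.04)(0.48) + (0.54)(0.23) + (0.23)(0.18)
  = +0.0192 +0.1242 +0.0414 = 0.1848

0.185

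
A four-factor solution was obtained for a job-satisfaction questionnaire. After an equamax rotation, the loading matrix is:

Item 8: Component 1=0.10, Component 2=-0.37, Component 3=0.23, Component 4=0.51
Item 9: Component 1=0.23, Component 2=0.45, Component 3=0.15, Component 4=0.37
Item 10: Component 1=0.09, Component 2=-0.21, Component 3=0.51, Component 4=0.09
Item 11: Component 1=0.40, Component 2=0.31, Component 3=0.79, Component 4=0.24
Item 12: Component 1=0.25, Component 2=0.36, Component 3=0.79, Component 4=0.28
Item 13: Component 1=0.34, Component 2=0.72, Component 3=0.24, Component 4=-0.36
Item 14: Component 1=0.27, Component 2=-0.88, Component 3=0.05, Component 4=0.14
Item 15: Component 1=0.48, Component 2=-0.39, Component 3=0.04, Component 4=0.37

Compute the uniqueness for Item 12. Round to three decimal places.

h² = 0.25² + 0.36² + 0.79² + 0.28² = 0.0625 + 0.1296 + 0.6241 + 0.0784 = 0.8946
Uniqueness u² = 1 − h² = 1 − 0.8946 = 0.1054

0.105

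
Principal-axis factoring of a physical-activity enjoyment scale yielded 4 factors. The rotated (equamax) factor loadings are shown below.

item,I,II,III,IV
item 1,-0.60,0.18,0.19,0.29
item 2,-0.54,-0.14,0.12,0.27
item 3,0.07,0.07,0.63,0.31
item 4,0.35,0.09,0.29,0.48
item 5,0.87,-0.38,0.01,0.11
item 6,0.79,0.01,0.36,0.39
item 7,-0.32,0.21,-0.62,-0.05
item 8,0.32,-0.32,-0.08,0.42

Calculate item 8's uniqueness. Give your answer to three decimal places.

h² = 0.32² + (-0.32)² + (-0.08)² + 0.42² = 0.1024 + 0.1024 + 0.0064 + 0.1764 = 0.3876
Uniqueness u² = 1 − h² = 1 − 0.3876 = 0.6124

0.612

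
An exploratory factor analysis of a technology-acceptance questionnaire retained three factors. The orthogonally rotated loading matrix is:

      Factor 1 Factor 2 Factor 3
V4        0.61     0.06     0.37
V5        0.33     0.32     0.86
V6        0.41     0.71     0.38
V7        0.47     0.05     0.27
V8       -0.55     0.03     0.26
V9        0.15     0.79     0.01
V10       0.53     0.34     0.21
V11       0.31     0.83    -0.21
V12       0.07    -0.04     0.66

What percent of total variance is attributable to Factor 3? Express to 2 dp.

18.73%

SS loadings for Factor 3 = 0.37² + 0.86² + 0.38² + 0.27² + 0.26² + 0.01² + 0.21² + (-0.21)² + 0.66² = 1.6853
With 9 standardized items, total variance = 9. Proportion = 1.6853/9 = 0.1873 → 18.73%.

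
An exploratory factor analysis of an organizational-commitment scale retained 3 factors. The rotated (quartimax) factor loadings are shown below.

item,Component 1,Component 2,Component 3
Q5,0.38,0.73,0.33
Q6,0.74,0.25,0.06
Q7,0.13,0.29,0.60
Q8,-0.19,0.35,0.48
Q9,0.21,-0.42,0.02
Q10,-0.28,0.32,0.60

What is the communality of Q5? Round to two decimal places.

0.79

h² = 0.38² + 0.73² + 0.33² = 0.1444 + 0.5329 + 0.1089 = 0.7862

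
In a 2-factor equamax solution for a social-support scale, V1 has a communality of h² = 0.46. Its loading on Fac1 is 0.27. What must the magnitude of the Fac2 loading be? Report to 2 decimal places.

0.62

Under orthogonal rotation h² = Σλ², so λ_Fac2² = h² − (0.0729) = 0.46 − 0.0729 = 0.3871.
|λ| = √0.3871 = 0.6222.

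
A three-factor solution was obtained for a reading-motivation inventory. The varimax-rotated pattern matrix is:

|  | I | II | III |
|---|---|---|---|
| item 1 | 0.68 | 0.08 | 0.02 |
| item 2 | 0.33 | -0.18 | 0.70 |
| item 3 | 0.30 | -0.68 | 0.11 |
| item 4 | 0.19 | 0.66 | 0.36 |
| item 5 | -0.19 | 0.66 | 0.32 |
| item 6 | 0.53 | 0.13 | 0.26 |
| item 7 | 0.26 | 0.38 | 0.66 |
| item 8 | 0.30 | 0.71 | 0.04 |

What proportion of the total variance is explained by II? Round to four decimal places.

SS loadings for II = 0.08² + (-0.18)² + (-0.68)² + 0.66² + 0.66² + 0.13² + 0.38² + 0.71² = 2.0378
Proportion of variance = 2.0378 / 8 = 0.2547.

0.2547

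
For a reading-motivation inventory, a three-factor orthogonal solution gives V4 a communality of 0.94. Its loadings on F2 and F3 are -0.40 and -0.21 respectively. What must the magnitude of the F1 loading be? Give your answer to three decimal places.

0.858

Under orthogonal rotation h² = Σλ², so λ_F1² = h² − (0.2041) = 0.94 − 0.2041 = 0.7359.
|λ| = √0.7359 = 0.8578.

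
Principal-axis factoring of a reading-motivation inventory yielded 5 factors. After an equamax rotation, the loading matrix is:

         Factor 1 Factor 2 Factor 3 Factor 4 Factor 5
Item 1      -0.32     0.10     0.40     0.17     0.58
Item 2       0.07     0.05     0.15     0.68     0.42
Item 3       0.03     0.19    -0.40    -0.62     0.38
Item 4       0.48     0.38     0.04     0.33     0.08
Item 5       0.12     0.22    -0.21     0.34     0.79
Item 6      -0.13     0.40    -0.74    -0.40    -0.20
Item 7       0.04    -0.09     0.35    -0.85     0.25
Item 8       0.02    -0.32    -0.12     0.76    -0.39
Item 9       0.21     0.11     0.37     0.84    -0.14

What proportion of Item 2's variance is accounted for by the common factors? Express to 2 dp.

h² = 0.07² + 0.05² + 0.15² + 0.68² + 0.42² = 0.0049 + 0.0025 + 0.0225 + 0.4624 + 0.1764 = 0.6687

0.67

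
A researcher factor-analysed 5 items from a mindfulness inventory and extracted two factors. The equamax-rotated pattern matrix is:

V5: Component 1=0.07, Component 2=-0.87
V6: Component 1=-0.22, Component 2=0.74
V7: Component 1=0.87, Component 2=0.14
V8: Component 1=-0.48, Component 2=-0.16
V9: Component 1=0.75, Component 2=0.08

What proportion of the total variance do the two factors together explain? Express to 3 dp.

Communalities: 0.7618, 0.5960, 0.7765, 0.2560, 0.5689; Σh² = 2.9592.
Total variance with 5 standardized items is 5, so the solution explains 2.9592/5 = 0.5918.

0.592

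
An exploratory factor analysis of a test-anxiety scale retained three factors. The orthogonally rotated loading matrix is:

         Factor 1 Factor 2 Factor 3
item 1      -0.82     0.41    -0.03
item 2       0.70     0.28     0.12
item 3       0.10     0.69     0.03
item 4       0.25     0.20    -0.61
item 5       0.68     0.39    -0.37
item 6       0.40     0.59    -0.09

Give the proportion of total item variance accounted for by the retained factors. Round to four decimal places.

0.6089

SS loadings by factor: 1.8573, 1.2628, 0.5333; total = 3.6534.
Total variance with 6 standardized items is 6, so the solution explains 3.6534/6 = 0.6089.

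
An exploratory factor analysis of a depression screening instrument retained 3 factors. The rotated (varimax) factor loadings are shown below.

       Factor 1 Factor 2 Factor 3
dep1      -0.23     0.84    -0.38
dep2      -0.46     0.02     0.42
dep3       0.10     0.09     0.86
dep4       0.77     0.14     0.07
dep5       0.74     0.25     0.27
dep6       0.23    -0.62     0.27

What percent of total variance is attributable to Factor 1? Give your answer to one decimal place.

SS loadings for Factor 1 = (-0.23)² + (-0.46)² + 0.10² + 0.77² + 0.74² + 0.23² = 1.4679
With 6 standardized items, total variance = 6. Proportion = 1.4679/6 = 0.2447 → 24.46%.

24.5%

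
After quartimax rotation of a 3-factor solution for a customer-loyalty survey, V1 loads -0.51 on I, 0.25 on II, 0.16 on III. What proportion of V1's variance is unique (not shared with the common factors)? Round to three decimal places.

h² = (-0.51)² + 0.25² + 0.16² = 0.2601 + 0.0625 + 0.0256 = 0.3482
Uniqueness u² = 1 − h² = 1 − 0.3482 = 0.6518

0.652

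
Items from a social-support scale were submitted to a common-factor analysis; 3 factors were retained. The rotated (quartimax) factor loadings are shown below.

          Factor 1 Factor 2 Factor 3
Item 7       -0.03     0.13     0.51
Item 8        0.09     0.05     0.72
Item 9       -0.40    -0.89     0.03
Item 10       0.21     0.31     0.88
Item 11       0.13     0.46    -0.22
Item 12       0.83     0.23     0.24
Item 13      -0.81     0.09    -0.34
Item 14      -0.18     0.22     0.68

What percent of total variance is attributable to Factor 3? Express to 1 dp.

SS loadings for Factor 3 = 0.51² + 0.72² + 0.03² + 0.88² + (-0.22)² + 0.24² + (-0.34)² + 0.68² = 2.2378
With 8 standardized items, total variance = 8. Proportion = 2.2378/8 = 0.2797 → 27.97%.

28.0%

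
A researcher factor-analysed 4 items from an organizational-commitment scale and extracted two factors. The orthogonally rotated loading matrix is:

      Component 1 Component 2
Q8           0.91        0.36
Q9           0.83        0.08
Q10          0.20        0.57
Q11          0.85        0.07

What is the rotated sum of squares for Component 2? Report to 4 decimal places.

SS loadings for Component 2 = 0.36² + 0.08² + 0.57² + 0.07² = 0.1296 + 0.0064 + 0.3249 + 0.0049 = 0.4658

0.4658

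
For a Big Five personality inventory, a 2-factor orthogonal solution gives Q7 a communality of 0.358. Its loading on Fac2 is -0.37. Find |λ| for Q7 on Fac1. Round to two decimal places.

0.47

Under orthogonal rotation h² = Σλ², so λ_Fac1² = h² − (0.1369) = 0.358 − 0.1369 = 0.2211.
|λ| = √0.2211 = 0.4702.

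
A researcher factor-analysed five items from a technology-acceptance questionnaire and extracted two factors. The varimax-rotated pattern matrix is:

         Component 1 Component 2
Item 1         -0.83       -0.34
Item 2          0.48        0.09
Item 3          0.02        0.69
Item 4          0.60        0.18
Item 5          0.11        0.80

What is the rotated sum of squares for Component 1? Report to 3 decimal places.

SS loadings for Component 1 = (-0.83)² + 0.48² + 0.02² + 0.60² + 0.11² = 0.6889 + 0.2304 + 0.0004 + 0.3600 + 0.0121 = 1.2918

1.292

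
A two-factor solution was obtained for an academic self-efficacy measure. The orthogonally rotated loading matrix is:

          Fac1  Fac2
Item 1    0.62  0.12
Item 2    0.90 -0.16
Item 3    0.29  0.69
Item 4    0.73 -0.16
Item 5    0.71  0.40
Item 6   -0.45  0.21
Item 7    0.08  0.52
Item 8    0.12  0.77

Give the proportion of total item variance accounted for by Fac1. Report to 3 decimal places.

SS loadings for Fac1 = 0.62² + 0.90² + 0.29² + 0.73² + 0.71² + (-0.45)² + 0.08² + 0.12² = 2.5388
Proportion of variance = 2.5388 / 8 = 0.3174.

0.317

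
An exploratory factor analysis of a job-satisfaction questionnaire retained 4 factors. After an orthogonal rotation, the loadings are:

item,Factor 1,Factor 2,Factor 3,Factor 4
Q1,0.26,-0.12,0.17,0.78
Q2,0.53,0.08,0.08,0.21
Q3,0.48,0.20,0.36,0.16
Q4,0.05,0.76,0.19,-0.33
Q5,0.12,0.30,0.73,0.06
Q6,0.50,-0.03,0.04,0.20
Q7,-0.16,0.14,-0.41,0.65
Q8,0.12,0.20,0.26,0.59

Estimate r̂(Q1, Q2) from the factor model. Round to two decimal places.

r̂ = Σ λ_i·λ_j across factors = (0.26)(0.53) + (-0.12)(0.08) + (0.17)(0.08) + (0.78)(0.21)
  = +0.1378 -0.0096 +0.0136 +0.1638 = 0.3056

0.31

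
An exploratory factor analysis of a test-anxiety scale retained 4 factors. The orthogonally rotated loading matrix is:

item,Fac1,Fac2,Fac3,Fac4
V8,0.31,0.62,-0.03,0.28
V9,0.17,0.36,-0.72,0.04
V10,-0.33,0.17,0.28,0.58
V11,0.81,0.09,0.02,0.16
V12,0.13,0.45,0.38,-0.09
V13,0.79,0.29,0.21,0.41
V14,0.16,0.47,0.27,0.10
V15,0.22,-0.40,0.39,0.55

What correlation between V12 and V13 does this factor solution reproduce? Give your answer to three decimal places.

0.276

r̂ = Σ λ_i·λ_j across factors = (0.13)(0.79) + (0.45)(0.29) + (0.38)(0.21) + (-0.09)(0.41)
  = +0.1027 +0.1305 +0.0798 -0.0369 = 0.2761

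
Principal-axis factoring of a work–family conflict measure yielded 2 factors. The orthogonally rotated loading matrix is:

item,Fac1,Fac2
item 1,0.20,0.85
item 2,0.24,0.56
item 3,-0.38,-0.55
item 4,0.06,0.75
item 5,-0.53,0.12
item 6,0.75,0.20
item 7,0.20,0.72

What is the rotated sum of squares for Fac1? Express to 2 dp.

SS loadings for Fac1 = 0.20² + 0.24² + (-0.38)² + 0.06² + (-0.53)² + 0.75² + 0.20² = 0.0400 + 0.0576 + 0.1444 + 0.0036 + 0.2809 + 0.5625 + 0.0400 = 1.1290

1.13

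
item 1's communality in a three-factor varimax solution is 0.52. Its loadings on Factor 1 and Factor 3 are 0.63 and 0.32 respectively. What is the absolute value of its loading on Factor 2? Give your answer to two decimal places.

Under orthogonal rotation h² = Σλ², so λ_Factor 2² = h² − (0.4993) = 0.52 − 0.4993 = 0.0207.
|λ| = √0.0207 = 0.1439.

0.14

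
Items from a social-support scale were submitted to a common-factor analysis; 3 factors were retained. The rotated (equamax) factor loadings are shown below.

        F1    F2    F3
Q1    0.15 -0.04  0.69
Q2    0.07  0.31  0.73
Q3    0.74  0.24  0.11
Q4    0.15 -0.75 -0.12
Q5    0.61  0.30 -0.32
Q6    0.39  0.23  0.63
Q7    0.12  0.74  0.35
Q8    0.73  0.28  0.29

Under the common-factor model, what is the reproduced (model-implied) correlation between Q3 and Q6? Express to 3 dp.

r̂ = Σ λ_i·λ_j across factors = (0.74)(0.39) + (0.24)(0.23) + (0.11)(0.63)
  = +0.2886 +0.0552 +0.0693 = 0.4131

0.413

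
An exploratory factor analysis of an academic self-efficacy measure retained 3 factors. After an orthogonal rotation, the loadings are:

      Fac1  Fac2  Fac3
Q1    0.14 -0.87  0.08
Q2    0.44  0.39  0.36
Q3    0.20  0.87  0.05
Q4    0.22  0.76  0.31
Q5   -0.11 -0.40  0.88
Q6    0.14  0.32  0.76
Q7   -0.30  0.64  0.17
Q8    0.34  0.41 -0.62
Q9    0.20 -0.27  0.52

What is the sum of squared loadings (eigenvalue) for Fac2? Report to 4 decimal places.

3.1565

SS loadings for Fac2 = (-0.87)² + 0.39² + 0.87² + 0.76² + (-0.40)² + 0.32² + 0.64² + 0.41² + (-0.27)² = 0.7569 + 0.1521 + 0.7569 + 0.5776 + 0.1600 + 0.1024 + 0.4096 + 0.1681 + 0.0729 = 3.1565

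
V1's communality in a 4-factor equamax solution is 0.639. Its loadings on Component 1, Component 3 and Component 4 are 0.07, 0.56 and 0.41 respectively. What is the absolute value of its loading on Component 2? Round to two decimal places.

0.39

Under orthogonal rotation h² = Σλ², so λ_Component 2² = h² − (0.4866) = 0.639 − 0.4866 = 0.1524.
|λ| = √0.1524 = 0.3904.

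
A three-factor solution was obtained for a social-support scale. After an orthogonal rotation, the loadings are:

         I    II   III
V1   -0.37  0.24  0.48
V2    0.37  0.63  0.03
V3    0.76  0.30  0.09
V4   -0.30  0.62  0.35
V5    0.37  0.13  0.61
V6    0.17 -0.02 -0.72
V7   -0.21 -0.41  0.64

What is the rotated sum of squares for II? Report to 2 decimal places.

1.11

SS loadings for II = 0.24² + 0.63² + 0.30² + 0.62² + 0.13² + (-0.02)² + (-0.41)² = 0.0576 + 0.3969 + 0.0900 + 0.3844 + 0.0169 + 0.0004 + 0.1681 = 1.1143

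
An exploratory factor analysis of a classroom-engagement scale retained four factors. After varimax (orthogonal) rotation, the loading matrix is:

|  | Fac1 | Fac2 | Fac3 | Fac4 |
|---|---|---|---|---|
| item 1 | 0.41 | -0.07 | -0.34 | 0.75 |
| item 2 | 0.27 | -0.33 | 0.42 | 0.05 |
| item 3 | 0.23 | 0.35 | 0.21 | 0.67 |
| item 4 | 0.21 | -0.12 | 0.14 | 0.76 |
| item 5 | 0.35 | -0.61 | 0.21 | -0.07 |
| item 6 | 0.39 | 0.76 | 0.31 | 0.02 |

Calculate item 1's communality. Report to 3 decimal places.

0.851

h² = 0.41² + (-0.07)² + (-0.34)² + 0.75² = 0.1681 + 0.0049 + 0.1156 + 0.5625 = 0.8511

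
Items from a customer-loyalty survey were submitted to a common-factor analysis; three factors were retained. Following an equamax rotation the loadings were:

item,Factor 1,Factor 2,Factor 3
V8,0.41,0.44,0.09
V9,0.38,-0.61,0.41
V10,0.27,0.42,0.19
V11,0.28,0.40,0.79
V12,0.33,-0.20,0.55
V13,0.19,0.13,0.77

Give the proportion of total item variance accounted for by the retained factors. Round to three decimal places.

SS loadings by factor: 0.6088, 0.9590, 1.7318; total = 3.2996.
Total variance with 6 standardized items is 6, so the solution explains 3.2996/6 = 0.5499.

0.550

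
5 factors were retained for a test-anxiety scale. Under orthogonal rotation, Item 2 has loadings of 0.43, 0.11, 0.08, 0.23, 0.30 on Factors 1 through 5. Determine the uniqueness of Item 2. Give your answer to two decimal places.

h² = 0.43² + 0.11² + 0.08² + 0.23² + 0.30² = 0.1849 + 0.0121 + 0.0064 + 0.0529 + 0.0900 = 0.3463
Uniqueness u² = 1 − h² = 1 − 0.3463 = 0.6537

0.65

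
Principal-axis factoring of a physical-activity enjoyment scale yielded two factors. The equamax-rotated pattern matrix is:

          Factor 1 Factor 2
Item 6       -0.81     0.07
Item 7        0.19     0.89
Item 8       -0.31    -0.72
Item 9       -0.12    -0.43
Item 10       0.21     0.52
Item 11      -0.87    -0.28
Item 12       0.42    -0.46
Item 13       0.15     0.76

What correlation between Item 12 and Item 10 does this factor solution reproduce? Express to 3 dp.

-0.151

r̂ = Σ λ_i·λ_j across factors = (0.42)(0.21) + (-0.46)(0.52)
  = +0.0882 -0.2392 = -0.1510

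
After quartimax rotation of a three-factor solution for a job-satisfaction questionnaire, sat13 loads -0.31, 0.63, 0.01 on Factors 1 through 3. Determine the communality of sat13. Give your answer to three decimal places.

h² = (-0.31)² + 0.63² + 0.01² = 0.0961 + 0.3969 + 0.0001 = 0.4931

0.493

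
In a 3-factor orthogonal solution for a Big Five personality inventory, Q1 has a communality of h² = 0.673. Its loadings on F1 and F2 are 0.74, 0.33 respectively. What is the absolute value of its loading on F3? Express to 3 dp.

0.128

Under orthogonal rotation h² = Σλ², so λ_F3² = h² − (0.6565) = 0.673 − 0.6565 = 0.0165.
|λ| = √0.0165 = 0.1285.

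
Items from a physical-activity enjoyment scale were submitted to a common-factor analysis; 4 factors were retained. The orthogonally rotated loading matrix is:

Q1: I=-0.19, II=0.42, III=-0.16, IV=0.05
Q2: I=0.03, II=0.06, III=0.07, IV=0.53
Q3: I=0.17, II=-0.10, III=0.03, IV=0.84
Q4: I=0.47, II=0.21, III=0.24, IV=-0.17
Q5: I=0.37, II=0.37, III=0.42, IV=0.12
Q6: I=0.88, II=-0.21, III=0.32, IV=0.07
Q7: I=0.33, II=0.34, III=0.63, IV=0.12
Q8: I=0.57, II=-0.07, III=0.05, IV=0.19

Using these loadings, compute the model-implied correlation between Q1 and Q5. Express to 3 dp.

r̂ = Σ λ_i·λ_j across factors = (-0.19)(0.37) + (0.42)(0.37) + (-0.16)(0.42) + (0.05)(0.12)
  = -0.0703 +0.1554 -0.0672 +0.0060 = 0.0239

0.024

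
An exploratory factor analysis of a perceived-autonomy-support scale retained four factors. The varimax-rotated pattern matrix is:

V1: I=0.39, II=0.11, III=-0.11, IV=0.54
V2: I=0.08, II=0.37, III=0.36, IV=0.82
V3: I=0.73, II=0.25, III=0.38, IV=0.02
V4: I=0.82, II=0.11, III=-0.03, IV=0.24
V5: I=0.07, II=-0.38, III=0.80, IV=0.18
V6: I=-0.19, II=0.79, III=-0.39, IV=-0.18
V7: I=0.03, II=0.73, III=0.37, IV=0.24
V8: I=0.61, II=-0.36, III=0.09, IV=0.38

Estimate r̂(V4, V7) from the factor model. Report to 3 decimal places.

0.151

r̂ = Σ λ_i·λ_j across factors = (0.82)(0.03) + (0.11)(0.73) + (-0.03)(0.37) + (0.24)(0.24)
  = +0.0246 +0.0803 -0.0111 +0.0576 = 0.1514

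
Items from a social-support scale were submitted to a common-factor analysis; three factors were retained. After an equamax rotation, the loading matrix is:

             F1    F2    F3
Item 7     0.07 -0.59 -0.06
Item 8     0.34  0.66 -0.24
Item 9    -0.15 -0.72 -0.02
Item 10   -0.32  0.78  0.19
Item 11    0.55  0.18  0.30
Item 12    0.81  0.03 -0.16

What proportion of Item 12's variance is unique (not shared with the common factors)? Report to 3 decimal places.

0.317

h² = 0.81² + 0.03² + (-0.16)² = 0.6561 + 0.0009 + 0.0256 = 0.6826
Uniqueness u² = 1 − h² = 1 − 0.6826 = 0.3174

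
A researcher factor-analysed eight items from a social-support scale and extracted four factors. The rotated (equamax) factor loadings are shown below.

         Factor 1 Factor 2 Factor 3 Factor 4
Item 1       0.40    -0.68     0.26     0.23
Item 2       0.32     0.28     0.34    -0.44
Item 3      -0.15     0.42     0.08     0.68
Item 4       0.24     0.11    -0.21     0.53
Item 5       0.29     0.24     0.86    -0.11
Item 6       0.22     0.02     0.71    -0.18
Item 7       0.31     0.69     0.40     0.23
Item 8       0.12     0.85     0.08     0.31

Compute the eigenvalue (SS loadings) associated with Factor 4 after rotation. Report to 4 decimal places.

SS loadings for Factor 4 = 0.23² + (-0.44)² + 0.68² + 0.53² + (-0.11)² + (-0.18)² + 0.23² + 0.31² = 0.0529 + 0.1936 + 0.4624 + 0.2809 + 0.0121 + 0.0324 + 0.0529 + 0.0961 = 1.1833

1.1833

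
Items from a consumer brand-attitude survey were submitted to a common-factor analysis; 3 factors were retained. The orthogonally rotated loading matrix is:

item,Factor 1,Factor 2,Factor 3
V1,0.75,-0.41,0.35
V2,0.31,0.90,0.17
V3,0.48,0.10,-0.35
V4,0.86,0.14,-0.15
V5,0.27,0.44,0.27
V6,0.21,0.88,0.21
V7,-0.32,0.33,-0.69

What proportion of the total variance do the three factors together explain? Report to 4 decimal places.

0.6889

Communalities: 0.8531, 0.9350, 0.3629, 0.7817, 0.3394, 0.8626, 0.6874; Σh² = 4.8221.
Total variance with 7 standardized items is 7, so the solution explains 4.8221/7 = 0.6889.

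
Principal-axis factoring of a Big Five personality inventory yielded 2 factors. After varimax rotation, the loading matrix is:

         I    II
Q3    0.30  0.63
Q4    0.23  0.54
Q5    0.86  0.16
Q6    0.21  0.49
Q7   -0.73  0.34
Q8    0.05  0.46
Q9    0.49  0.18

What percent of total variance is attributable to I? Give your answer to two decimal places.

24.32%

SS loadings for I = 0.30² + 0.23² + 0.86² + 0.21² + (-0.73)² + 0.05² + 0.49² = 1.7021
With 7 standardized items, total variance = 7. Proportion = 1.7021/7 = 0.2432 → 24.32%.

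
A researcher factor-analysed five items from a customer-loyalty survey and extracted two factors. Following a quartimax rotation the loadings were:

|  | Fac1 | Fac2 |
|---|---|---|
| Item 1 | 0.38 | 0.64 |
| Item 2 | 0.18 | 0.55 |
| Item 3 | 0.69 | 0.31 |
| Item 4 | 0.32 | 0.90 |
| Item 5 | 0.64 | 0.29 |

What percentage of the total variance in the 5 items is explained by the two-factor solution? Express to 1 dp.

SS loadings by factor: 1.1649, 1.7023; total = 2.8672.
Total variance with 5 standardized items is 5, so the solution explains 2.8672/5 = 0.5734 = 57.34%.

57.3%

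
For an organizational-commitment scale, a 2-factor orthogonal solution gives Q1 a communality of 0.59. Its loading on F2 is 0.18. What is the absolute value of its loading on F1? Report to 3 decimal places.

Under orthogonal rotation h² = Σλ², so λ_F1² = h² − (0.0324) = 0.59 − 0.0324 = 0.5576.
|λ| = √0.5576 = 0.7467.

0.747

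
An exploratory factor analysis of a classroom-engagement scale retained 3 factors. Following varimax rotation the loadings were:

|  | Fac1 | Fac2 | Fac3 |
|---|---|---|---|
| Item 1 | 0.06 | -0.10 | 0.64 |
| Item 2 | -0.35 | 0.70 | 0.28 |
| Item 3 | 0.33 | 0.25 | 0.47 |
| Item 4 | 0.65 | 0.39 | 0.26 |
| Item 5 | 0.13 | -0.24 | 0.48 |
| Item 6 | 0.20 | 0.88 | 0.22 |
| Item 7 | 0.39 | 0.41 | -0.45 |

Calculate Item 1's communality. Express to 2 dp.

0.42

h² = 0.06² + (-0.10)² + 0.64² = 0.0036 + 0.0100 + 0.4096 = 0.4232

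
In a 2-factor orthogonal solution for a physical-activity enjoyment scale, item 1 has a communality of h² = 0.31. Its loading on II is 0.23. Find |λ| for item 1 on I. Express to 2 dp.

0.51

Under orthogonal rotation h² = Σλ², so λ_I² = h² − (0.0529) = 0.31 − 0.0529 = 0.2571.
|λ| = √0.2571 = 0.5071.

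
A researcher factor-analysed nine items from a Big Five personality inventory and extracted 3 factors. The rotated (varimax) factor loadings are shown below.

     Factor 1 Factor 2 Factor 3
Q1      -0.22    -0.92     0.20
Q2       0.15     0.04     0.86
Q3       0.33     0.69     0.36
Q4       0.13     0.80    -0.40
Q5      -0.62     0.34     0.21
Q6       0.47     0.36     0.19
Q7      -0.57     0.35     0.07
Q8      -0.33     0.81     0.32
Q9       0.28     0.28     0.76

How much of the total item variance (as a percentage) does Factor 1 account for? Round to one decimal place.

14.6%

SS loadings for Factor 1 = (-0.22)² + 0.15² + 0.33² + 0.13² + (-0.62)² + 0.47² + (-0.57)² + (-0.33)² + 0.28² = 1.3142
With 9 standardized items, total variance = 9. Proportion = 1.3142/9 = 0.1460 → 14.60%.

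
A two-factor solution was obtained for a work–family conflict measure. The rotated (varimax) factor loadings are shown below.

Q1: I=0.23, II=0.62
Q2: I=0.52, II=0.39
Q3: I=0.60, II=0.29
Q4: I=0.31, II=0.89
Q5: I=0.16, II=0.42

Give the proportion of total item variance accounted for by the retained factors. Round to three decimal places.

Communalities: 0.4373, 0.4225, 0.4441, 0.8882, 0.2020; Σh² = 2.3941.
Total variance with 5 standardized items is 5, so the solution explains 2.3941/5 = 0.4788.

0.479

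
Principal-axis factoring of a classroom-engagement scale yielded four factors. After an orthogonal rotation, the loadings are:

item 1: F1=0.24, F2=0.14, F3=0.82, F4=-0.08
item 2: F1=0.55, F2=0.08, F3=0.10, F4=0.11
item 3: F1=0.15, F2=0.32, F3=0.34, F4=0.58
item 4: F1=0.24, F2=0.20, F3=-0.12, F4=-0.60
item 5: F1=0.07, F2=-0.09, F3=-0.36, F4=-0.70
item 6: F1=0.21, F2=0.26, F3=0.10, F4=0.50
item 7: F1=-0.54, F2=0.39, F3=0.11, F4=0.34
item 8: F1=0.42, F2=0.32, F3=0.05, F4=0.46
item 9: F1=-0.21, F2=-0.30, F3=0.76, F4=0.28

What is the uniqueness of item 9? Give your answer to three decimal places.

h² = (-0.21)² + (-0.30)² + 0.76² + 0.28² = 0.0441 + 0.0900 + 0.5776 + 0.0784 = 0.7901
Uniqueness u² = 1 − h² = 1 − 0.7901 = 0.2099

0.210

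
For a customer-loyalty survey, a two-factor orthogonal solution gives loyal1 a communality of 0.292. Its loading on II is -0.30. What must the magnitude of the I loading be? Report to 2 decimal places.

0.45

Under orthogonal rotation h² = Σλ², so λ_I² = h² − (0.0900) = 0.292 − 0.0900 = 0.2020.
|λ| = √0.2020 = 0.4494.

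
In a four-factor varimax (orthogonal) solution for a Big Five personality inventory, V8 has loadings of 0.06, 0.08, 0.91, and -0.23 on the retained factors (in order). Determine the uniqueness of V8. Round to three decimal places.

0.109

h² = 0.06² + 0.08² + 0.91² + (-0.23)² = 0.0036 + 0.0064 + 0.8281 + 0.0529 = 0.8910
Uniqueness u² = 1 − h² = 1 − 0.8910 = 0.1090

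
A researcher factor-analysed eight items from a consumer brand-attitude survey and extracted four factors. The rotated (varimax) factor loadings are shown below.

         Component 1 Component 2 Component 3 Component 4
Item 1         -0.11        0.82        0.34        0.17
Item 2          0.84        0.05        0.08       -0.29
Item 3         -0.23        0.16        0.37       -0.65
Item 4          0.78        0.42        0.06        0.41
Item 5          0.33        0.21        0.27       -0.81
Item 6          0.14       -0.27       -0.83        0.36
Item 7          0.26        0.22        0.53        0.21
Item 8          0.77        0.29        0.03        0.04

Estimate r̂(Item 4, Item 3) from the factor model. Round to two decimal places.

r̂ = Σ λ_i·λ_j across factors = (0.78)(-0.23) + (0.42)(0.16) + (0.06)(0.37) + (0.41)(-0.65)
  = -0.1794 +0.0672 +0.0222 -0.2665 = -0.3565

-0.36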